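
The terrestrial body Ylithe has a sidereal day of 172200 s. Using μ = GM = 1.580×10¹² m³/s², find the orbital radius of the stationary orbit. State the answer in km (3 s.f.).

A synchronous orbit has period T, so by Kepler's third law a = (μT²/4π²)^(1/3).
μT²/4π² = 1.580×10¹² × (1.722×10⁵)² / 39.48 = 1.187×10²¹ m³.
a = 1.059×10⁷ m = 10587 km.

r_sync ≈ 10600 km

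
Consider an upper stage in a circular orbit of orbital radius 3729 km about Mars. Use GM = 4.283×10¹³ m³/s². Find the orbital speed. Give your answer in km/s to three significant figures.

r = 3729 km = 3.729×10⁶ m.
For a circular orbit v = √(μ/r) = √(4.283×10¹³ / 3.729×10⁶) = √(1.149×10⁷) = 3389 m/s.
That is 3.389 km/s.

v ≈ 3.39 km/s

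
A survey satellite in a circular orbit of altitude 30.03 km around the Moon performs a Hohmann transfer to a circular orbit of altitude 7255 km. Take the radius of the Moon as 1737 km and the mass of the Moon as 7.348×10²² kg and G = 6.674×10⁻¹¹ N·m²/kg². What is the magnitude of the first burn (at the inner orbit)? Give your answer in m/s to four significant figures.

Δv ≈ 487.9 m/s

μ = GM = 6.674×10⁻¹¹ × 7.348×10²² = 4.904×10¹² m³/s².
r₁ = 1737 + 30.03 = 1767.0 km = 1.7670×10⁶ m.
r₂ = 1737 + 7255 = 8992.0 km = 8.9920×10⁶ m.
Transfer ellipse a_t = (r₁ + r₂)/2 = 5.380×10⁶ m.
At r₁: circular v_c1 = √(μ/r₁) = 1666 m/s; transfer-perilune v_p = √[μ(2/r₁ − 1/a_t)] = 2154 m/s.
Δv₁ = v_p − v_c1 = 487.9 m/s.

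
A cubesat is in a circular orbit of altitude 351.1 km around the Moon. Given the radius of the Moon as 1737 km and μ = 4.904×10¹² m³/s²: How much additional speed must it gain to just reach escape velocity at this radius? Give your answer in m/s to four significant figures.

r = 1737 + 351.1 = 2088.1 km = 2.0881×10⁶ m.
Circular speed v_c = √(μ/r) = 1532 m/s.
Escape speed v_esc = √(2μ/r) = √2 × v_c = 2167 m/s.
Δv = v_esc − v_c = 634.8 m/s.

Δv ≈ 634.8 m/s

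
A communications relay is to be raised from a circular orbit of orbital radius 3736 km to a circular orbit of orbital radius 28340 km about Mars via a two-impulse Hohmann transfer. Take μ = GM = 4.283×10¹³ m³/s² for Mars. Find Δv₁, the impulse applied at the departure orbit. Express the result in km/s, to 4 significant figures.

r₁ = 3736 km = 3.736×10⁶ m.
r₂ = 28340 km = 2.834×10⁷ m.
Transfer ellipse a_t = (r₁ + r₂)/2 = 1.604×10⁷ m.
At r₁: circular v_c1 = √(μ/r₁) = 3386 m/s; transfer-periapsis v_p = √[μ(2/r₁ − 1/a_t)] = 4501 m/s.
Δv₁ = v_p − v_c1 = 1115 m/s.
= 1.115 km/s.

Δv ≈ 1.115 km/s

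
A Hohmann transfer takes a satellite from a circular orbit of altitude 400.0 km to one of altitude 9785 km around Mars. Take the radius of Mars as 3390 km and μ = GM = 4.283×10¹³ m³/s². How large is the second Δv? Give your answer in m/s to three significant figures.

r₁ = 3390 + 400.0 = 3790.0 km = 3.7900×10⁶ m.
r₂ = 3390 + 9785 = 13175 km = 1.3175×10⁷ m.
Transfer ellipse a_t = (r₁ + r₂)/2 = 8.482×10⁶ m.
At r₁: circular v_c1 = √(μ/r₁) = 3362 m/s; transfer-periapsis v_p = √[μ(2/r₁ − 1/a_t)] = 4190 m/s.
At r₂: circular v_c2 = √(μ/r₂) = 1803 m/s; transfer-apoapsis v_a = √[μ(2/r₂ − 1/a_t)] = 1205 m/s.
Δv₂ = v_c2 − v_a = 597.8 m/s.

Δv ≈ 598 m/s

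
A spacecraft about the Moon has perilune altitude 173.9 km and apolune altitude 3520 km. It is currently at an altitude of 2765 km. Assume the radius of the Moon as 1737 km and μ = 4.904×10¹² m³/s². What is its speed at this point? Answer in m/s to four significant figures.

v ≈ 900.1 m/s

r_p = 1737 + 173.9 = 1910.9 km = 1.9109×10⁶ m.
r_a = 1737 + 3520 = 5257.0 km = 5.2570×10⁶ m.
r = 1737 + 2765 = 4502.0 km = 4.502×10⁶ m.
Semi-major axis a = (r_p + r_a)/2 = 3583.9 km = 3.584×10⁶ m.
Vis-viva: v² = μ(2/r − 1/a) = 4.904×10¹² × (4.442×10⁻⁷ − 2.790×10⁻⁷) = 8.103×10⁵ m²/s².
v = 900.1 m/s.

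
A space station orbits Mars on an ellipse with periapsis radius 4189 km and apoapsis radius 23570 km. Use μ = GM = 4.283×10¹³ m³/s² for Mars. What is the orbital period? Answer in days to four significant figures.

Semi-major axis a = (r_p + r_a)/2 = (4189.0 + 23570)/2 = 13880 km = 1.388×10⁷ m.
By Kepler's third law T = 2π√(a³/μ) = 2π × 7.901×10³ = 4.964×10⁴ s.
= 0.5746 days.

T ≈ 0.5746 days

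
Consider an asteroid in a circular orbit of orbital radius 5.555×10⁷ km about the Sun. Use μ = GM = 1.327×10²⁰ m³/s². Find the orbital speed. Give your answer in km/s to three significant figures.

v ≈ 48.9 km/s

r = 5.555×10⁷ km = 5.555×10¹⁰ m.
For a circular orbit v = √(μ/r) = √(1.327×10²⁰ / 5.555×10¹⁰) = √(2.389×10⁹) = 48880 m/s.
That is 48.88 km/s.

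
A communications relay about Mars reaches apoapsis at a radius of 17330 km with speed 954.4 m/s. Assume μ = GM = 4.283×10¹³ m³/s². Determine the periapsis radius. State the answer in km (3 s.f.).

r_a = 1.733×10⁷ m.
Specific energy ε = v²/2 − μ/r = -2.016×10⁶ J/kg, so a = −μ/(2ε) = 1.062×10⁷ m.
The apsides satisfy r_p + r_a = 2a, so the periapsis radius is 2a − r_a = 3.915×10⁶ m = 3915.1 km.

periapsis radius ≈ 3920 km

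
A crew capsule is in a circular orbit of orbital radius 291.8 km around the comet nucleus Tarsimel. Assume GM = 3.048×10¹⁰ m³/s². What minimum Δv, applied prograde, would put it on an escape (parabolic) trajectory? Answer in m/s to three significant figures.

r = 291.8 km = 2.918×10⁵ m.
Circular speed v_c = √(μ/r) = 323.2 m/s.
Escape speed v_esc = √(2μ/r) = √2 × v_c = 457.1 m/s.
Δv = v_esc − v_c = 133.9 m/s.

Δv ≈ 134 m/s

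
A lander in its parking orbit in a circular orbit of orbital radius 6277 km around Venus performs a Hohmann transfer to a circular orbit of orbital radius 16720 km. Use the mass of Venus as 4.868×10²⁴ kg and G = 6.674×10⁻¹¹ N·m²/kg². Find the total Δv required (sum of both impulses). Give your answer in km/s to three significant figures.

Δv_total ≈ 2.63 km/s

μ = GM = 6.674×10⁻¹¹ × 4.868×10²⁴ = 3.249×10¹⁴ m³/s².
r₁ = 6277 km = 6.277×10⁶ m.
r₂ = 16720 km = 1.672×10⁷ m.
Transfer ellipse a_t = (r₁ + r₂)/2 = 1.150×10⁷ m.
At r₁: circular v_c1 = √(μ/r₁) = 7194 m/s; transfer-periapsis v_p = √[μ(2/r₁ − 1/a_t)] = 8675 m/s.
Δv₁ = v_p − v_c1 = 1481 m/s.
At r₂: circular v_c2 = √(μ/r₂) = 4408 m/s; transfer-apoapsis v_a = √[μ(2/r₂ − 1/a_t)] = 3257 m/s.
Δv₂ = v_c2 − v_a = 1151 m/s.
Total Δv = Δv₁ + Δv₂ = 2632 m/s = 2.632 km/s.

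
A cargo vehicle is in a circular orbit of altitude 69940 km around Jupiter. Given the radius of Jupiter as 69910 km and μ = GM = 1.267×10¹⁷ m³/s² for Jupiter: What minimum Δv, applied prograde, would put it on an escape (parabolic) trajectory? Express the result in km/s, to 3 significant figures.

Δv ≈ 12.5 km/s

r = 69910 + 69940 = 139850 km = 1.3985×10⁸ m.
Circular speed v_c = √(μ/r) = 30100 m/s.
Escape speed v_esc = √(2μ/r) = √2 × v_c = 42570 m/s.
Δv = v_esc − v_c = 12470 m/s = 12.47 km/s.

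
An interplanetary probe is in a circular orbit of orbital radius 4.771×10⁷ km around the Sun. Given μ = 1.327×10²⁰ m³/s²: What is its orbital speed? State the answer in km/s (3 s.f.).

v ≈ 52.7 km/s

r = 4.771×10⁷ km = 4.771×10¹⁰ m.
For a circular orbit v = √(μ/r) = √(1.327×10²⁰ / 4.771×10¹⁰) = √(2.781×10⁹) = 52740 m/s.
That is 52.74 km/s.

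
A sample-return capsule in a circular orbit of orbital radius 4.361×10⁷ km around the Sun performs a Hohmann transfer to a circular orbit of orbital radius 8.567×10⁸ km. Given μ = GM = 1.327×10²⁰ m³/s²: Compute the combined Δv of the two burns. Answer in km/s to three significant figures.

Δv_total ≈ 29.5 km/s

r₁ = 4.361×10⁷ km = 4.361×10¹⁰ m.
r₂ = 8.567×10⁸ km = 8.567×10¹¹ m.
Transfer ellipse a_t = (r₁ + r₂)/2 = 4.502×10¹¹ m.
At r₁: circular v_c1 = √(μ/r₁) = 55160 m/s; transfer-perihelion v_p = √[μ(2/r₁ − 1/a_t)] = 76100 m/s.
Δv₁ = v_p − v_c1 = 20940 m/s.
At r₂: circular v_c2 = √(μ/r₂) = 12450 m/s; transfer-aphelion v_a = √[μ(2/r₂ − 1/a_t)] = 3874 m/s.
Δv₂ = v_c2 − v_a = 8572 m/s.
Total Δv = Δv₁ + Δv₂ = 29510 m/s = 29.51 km/s.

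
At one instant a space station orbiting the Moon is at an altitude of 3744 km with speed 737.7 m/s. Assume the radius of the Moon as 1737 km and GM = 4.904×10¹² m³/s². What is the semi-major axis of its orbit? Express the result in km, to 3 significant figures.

r = 1737 + 3744 = 5481.0 km = 5.481×10⁶ m.
Specific orbital energy ε = v²/2 − μ/r = (737.7)²/2 − 4.904×10¹²/5.481×10⁶ = -6.226×10⁵ J/kg.
Since ε = −μ/(2a), a = −μ/(2ε) = 3.938×10⁶ m = 3938.2 km.

a ≈ 3940 km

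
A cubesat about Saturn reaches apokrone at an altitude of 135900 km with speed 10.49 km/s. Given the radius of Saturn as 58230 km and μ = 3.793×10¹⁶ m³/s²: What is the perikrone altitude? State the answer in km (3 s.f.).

perikrone altitude ≈ 17900 km

r_a = 58230 + 135900 = 1.9413×10⁵ km = 1.941×10⁸ m.
Specific energy ε = v²/2 − μ/r = -1.404×10⁸ J/kg, so a = −μ/(2ε) = 1.351×10⁸ m.
The apsides satisfy r_p + r_a = 2a, so the perikrone radius is 2a − r_a = 7.610×10⁷ m = 76095 km.
Perikrone altitude = 76095 − 58230 = 17865 km.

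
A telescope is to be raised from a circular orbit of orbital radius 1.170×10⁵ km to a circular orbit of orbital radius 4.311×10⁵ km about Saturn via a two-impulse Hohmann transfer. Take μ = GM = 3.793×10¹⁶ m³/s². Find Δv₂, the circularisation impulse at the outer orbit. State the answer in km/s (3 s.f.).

r₁ = 1.170×10⁵ km = 1.170×10⁸ m.
r₂ = 4.311×10⁵ km = 4.311×10⁸ m.
Transfer ellipse a_t = (r₁ + r₂)/2 = 2.740×10⁸ m.
At r₁: circular v_c1 = √(μ/r₁) = 18010 m/s; transfer-perikrone v_p = √[μ(2/r₁ − 1/a_t)] = 22580 m/s.
At r₂: circular v_c2 = √(μ/r₂) = 9380 m/s; transfer-apokrone v_a = √[μ(2/r₂ − 1/a_t)] = 6129 m/s.
Δv₂ = v_c2 − v_a = 3251 m/s.
= 3.251 km/s.

Δv ≈ 3.25 km/s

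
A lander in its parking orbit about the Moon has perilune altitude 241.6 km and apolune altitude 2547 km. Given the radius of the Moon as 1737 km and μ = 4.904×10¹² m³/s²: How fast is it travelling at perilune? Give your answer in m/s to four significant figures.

r_p = 1737 + 241.6 = 1978.6 km = 1.9786×10⁶ m.
r_a = 1737 + 2547 = 4284.0 km = 4.2840×10⁶ m.
Semi-major axis a = (r_p + r_a)/2 = 3131.3 km = 3.131×10⁶ m.
Vis-viva: v² = μ(2/r − 1/a) = 4.904×10¹² × (1.011×10⁻⁶ − 3.194×10⁻⁷) = 3.391×10⁶ m²/s².
v = 1841 m/s.

v ≈ 1841 m/s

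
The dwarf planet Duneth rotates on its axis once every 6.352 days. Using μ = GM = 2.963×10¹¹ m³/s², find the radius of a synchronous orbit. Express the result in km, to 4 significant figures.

T = 6.352 days = 5.488×10⁵ s.
A synchronous orbit has period T, so by Kepler's third law a = (μT²/4π²)^(1/3).
μT²/4π² = 2.963×10¹¹ × (5.488×10⁵)² / 39.48 = 2.261×10²¹ m³.
a = 1.312×10⁷ m = 13124 km.

r_sync ≈ 13120 km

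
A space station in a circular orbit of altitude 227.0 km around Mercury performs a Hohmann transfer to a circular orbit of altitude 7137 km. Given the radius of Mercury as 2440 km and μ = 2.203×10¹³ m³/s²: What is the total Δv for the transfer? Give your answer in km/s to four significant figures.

Δv_total ≈ 1.236 km/s

r₁ = 2440 + 227.0 = 2667.0 km = 2.6670×10⁶ m.
r₂ = 2440 + 7137 = 9577.0 km = 9.5770×10⁶ m.
Transfer ellipse a_t = (r₁ + r₂)/2 = 6.122×10⁶ m.
At r₁: circular v_c1 = √(μ/r₁) = 2874 m/s; transfer-periherm v_p = √[μ(2/r₁ − 1/a_t)] = 3595 m/s.
Δv₁ = v_p − v_c1 = 720.7 m/s.
At r₂: circular v_c2 = √(μ/r₂) = 1517 m/s; transfer-apoherm v_a = √[μ(2/r₂ − 1/a_t)] = 1001 m/s.
Δv₂ = v_c2 − v_a = 515.6 m/s.
Total Δv = Δv₁ + Δv₂ = 1236 m/s = 1.236 km/s.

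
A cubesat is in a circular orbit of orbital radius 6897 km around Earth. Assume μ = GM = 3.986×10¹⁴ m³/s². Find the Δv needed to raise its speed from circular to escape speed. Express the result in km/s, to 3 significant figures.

r = 6897 km = 6.897×10⁶ m.
Circular speed v_c = √(μ/r) = 7602 m/s.
Escape speed v_esc = √(2μ/r) = √2 × v_c = 10750 m/s.
Δv = v_esc − v_c = 3149 m/s = 3.149 km/s.

Δv ≈ 3.15 km/s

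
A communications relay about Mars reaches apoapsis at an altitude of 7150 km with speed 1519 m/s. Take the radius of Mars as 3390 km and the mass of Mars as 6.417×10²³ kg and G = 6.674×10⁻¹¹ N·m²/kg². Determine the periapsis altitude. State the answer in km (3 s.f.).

periapsis altitude ≈ 789 km

μ = GM = 6.674×10⁻¹¹ × 6.417×10²³ = 4.283×10¹³ m³/s².
r_a = 3390 + 7150 = 10540 km = 1.054×10⁷ m.
Specific energy ε = v²/2 − μ/r = -2.910×10⁶ J/kg, so a = −μ/(2ε) = 7.360×10⁶ m.
The apsides satisfy r_p + r_a = 2a, so the periapsis radius is 2a − r_a = 4.179×10⁶ m = 4179.2 km.
Periapsis altitude = 4179.2 − 3390 = 789.19 km.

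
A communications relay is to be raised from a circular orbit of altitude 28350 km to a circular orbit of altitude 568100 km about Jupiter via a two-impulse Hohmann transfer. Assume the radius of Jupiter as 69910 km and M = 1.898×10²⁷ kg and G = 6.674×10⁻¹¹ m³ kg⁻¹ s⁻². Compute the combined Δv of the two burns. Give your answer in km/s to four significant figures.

μ = GM = 6.674×10⁻¹¹ × 1.898×10²⁷ = 1.267×10¹⁷ m³/s².
r₁ = 69910 + 28350 = 98260 km = 9.8260×10⁷ m.
r₂ = 69910 + 568100 = 638010 km = 6.3801×10⁸ m.
Transfer ellipse a_t = (r₁ + r₂)/2 = 3.681×10⁸ m.
At r₁: circular v_c1 = √(μ/r₁) = 35900 m/s; transfer-perijove v_p = √[μ(2/r₁ − 1/a_t)] = 47270 m/s.
Δv₁ = v_p − v_c1 = 11360 m/s.
At r₂: circular v_c2 = √(μ/r₂) = 14090 m/s; transfer-apojove v_a = √[μ(2/r₂ − 1/a_t)] = 7280 m/s.
Δv₂ = v_c2 − v_a = 6811 m/s.
Total Δv = Δv₁ + Δv₂ = 18170 m/s = 18.17 km/s.

Δv_total ≈ 18.17 km/s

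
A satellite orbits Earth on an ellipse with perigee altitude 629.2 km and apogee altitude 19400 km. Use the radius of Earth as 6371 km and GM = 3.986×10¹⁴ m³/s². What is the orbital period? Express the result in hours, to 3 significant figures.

T ≈ 5.80 hours

r_p = 6371 + 629.2 = 7000.2 km = 7.0002×10⁶ m.
r_a = 6371 + 19400 = 25771 km = 2.5771×10⁷ m.
Semi-major axis a = (r_p + r_a)/2 = (7000.2 + 25771)/2 = 16386 km = 1.639×10⁷ m.
By Kepler's third law T = 2π√(a³/μ) = 2π × 3.322×10³ = 2.087×10⁴ s.
= 5.798 hours.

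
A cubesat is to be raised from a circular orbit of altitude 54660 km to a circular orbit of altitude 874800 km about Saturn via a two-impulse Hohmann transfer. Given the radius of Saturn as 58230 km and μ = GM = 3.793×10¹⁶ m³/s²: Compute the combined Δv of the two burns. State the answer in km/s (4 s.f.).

Δv_total ≈ 9.567 km/s

r₁ = 58230 + 54660 = 112890 km = 1.1289×10⁸ m.
r₂ = 58230 + 874800 = 933030 km = 9.3303×10⁸ m.
Transfer ellipse a_t = (r₁ + r₂)/2 = 5.230×10⁸ m.
At r₁: circular v_c1 = √(μ/r₁) = 18330 m/s; transfer-perikrone v_p = √[μ(2/r₁ − 1/a_t)] = 24480 m/s.
Δv₁ = v_p − v_c1 = 6154 m/s.
At r₂: circular v_c2 = √(μ/r₂) = 6376 m/s; transfer-apokrone v_a = √[μ(2/r₂ − 1/a_t)] = 2962 m/s.
Δv₂ = v_c2 − v_a = 3414 m/s.
Total Δv = Δv₁ + Δv₂ = 9567 m/s = 9.567 km/s.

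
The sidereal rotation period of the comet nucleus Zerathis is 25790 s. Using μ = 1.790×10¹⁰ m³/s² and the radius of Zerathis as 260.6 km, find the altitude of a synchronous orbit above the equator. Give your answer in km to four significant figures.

h_sync ≈ 410.0 km

A synchronous orbit has period T, so by Kepler's third law a = (μT²/4π²)^(1/3).
μT²/4π² = 1.790×10¹⁰ × (2.579×10⁴)² / 39.48 = 3.016×10¹⁷ m³.
a = 6.706×10⁵ m = 670.60 km.
Altitude h = a − R = 670.60 − 260.6 = 410.00 km.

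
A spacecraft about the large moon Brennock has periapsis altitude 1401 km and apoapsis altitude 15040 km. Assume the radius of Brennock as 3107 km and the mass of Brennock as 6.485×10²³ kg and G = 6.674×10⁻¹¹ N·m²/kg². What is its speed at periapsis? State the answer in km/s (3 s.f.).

v ≈ 3.92 km/s

μ = GM = 6.674×10⁻¹¹ × 6.485×10²³ = 4.328×10¹³ m³/s².
r_p = 3107 + 1401 = 4508.0 km = 4.5080×10⁶ m.
r_a = 3107 + 15040 = 18147 km = 1.8147×10⁷ m.
Semi-major axis a = (r_p + r_a)/2 = 11328 km = 1.133×10⁷ m.
Vis-viva: v² = μ(2/r − 1/a) = 4.328×10¹³ × (4.437×10⁻⁷ − 8.828×10⁻⁸) = 1.538×10⁷ m²/s².
v = 3922 m/s = 3.922 km/s.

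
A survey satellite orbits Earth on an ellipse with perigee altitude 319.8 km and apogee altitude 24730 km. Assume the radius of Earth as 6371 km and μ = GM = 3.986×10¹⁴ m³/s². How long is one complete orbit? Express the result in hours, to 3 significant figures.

r_p = 6371 + 319.8 = 6690.8 km = 6.6908×10⁶ m.
r_a = 6371 + 24730 = 31101 km = 3.1101×10⁷ m.
Semi-major axis a = (r_p + r_a)/2 = (6690.8 + 31101)/2 = 18896 km = 1.890×10⁷ m.
By Kepler's third law T = 2π√(a³/μ) = 2π × 4.114×10³ = 2.585×10⁴ s.
= 7.181 hours.

T ≈ 7.18 hours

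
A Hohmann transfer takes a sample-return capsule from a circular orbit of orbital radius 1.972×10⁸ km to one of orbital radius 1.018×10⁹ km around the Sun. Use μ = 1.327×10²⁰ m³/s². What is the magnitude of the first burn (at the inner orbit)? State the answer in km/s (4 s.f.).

Δv ≈ 7.637 km/s

r₁ = 1.972×10⁸ km = 1.972×10¹¹ m.
r₂ = 1.018×10⁹ km = 1.018×10¹² m.
Transfer ellipse a_t = (r₁ + r₂)/2 = 6.076×10¹¹ m.
At r₁: circular v_c1 = √(μ/r₁) = 25940 m/s; transfer-perihelion v_p = √[μ(2/r₁ − 1/a_t)] = 33580 m/s.
Δv₁ = v_p − v_c1 = 7637 m/s.
= 7.637 km/s.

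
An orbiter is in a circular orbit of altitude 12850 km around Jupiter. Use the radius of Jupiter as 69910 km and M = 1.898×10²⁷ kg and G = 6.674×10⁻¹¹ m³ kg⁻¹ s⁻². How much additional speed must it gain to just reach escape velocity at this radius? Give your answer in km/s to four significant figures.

μ = GM = 6.674×10⁻¹¹ × 1.898×10²⁷ = 1.267×10¹⁷ m³/s².
r = 69910 + 12850 = 82760 km = 8.2760×10⁷ m.
Circular speed v_c = √(μ/r) = 39120 m/s.
Escape speed v_esc = √(2μ/r) = √2 × v_c = 55330 m/s.
Δv = v_esc − v_c = 16210 m/s = 16.21 km/s.

Δv ≈ 16.21 km/s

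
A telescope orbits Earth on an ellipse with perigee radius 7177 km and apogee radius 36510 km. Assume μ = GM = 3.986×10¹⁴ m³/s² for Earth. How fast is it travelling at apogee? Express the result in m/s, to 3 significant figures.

v ≈ 1890 m/s

Semi-major axis a = (r_p + r_a)/2 = 21844 km = 2.184×10⁷ m.
Vis-viva: v² = μ(2/r − 1/a) = 3.986×10¹⁴ × (5.478×10⁻⁸ − 4.578×10⁻⁸) = 3.587×10⁶ m²/s².
v = 1894 m/s.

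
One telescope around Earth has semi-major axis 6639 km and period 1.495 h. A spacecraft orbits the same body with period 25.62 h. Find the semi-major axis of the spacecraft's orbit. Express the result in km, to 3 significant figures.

a₂ ≈ 44100 km

Kepler's third law: a³ ∝ T², so a₂ = a₁ (T₂/T₁)^(2/3).
T₂/T₁ = 17.14, (T₂/T₁)^(2/3) = 6.647.
a₂ = 6639 × 6.647 = 44130 km.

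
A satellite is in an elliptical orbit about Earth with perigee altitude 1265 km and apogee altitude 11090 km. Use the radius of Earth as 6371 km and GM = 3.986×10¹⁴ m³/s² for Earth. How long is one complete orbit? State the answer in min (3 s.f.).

T ≈ 233 min

r_p = 6371 + 1265 = 7636.0 km = 7.6360×10⁶ m.
r_a = 6371 + 11090 = 17461 km = 1.7461×10⁷ m.
Semi-major axis a = (r_p + r_a)/2 = (7636.0 + 17461)/2 = 12548 km = 1.255×10⁷ m.
By Kepler's third law T = 2π√(a³/μ) = 2π × 2.226×10³ = 1.399×10⁴ s.
= 233.2 min.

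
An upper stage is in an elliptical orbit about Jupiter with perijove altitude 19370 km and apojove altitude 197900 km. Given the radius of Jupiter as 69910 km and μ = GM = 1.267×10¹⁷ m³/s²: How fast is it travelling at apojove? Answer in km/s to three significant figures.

v ≈ 15.4 km/s

r_p = 69910 + 19370 = 89280 km = 8.9280×10⁷ m.
r_a = 69910 + 197900 = 267810 km = 2.6781×10⁸ m.
Semi-major axis a = (r_p + r_a)/2 = 1.7854×10⁵ km = 1.785×10⁸ m.
Vis-viva: v² = μ(2/r − 1/a) = 1.267×10¹⁷ × (7.468×10⁻⁹ − 5.601×10⁻⁹) = 2.366×10⁸ m²/s².
v = 15380 m/s = 15.38 km/s.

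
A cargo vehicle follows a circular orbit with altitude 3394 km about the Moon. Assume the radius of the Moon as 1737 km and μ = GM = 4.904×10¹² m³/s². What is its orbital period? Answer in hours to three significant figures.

r = 1737 + 3394 = 5131.0 km = 5.1310×10⁶ m.
Kepler's third law: T = 2π√(r³/μ) = 2π√((5.131×10⁶)³ / 4.904×10¹²).
r³/μ = 2.755×10⁷ s², so T = 2π × 5.248×10³ = 3.298×10⁴ s.
Converting: 3.298×10⁴ s ÷ 3600 = 9.160 hours.

T ≈ 9.16 hours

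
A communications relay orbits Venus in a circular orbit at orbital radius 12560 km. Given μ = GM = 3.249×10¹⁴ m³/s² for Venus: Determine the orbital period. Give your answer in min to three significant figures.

T ≈ 259 min

r = 12560 km = 1.256×10⁷ m.
Kepler's third law: T = 2π√(r³/μ) = 2π√((1.256×10⁷)³ / 3.249×10¹⁴).
r³/μ = 6.098×10⁶ s², so T = 2π × 2.470×10³ = 1.552×10⁴ s.
Converting: 1.552×10⁴ s ÷ 60.00 = 258.6 min.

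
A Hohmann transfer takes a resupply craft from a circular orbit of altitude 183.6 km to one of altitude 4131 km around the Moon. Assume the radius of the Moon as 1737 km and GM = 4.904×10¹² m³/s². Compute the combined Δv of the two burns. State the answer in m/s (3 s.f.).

Δv_total ≈ 636 m/s

r₁ = 1737 + 183.6 = 1920.6 km = 1.9206×10⁶ m.
r₂ = 1737 + 4131 = 5868.0 km = 5.8680×10⁶ m.
Transfer ellipse a_t = (r₁ + r₂)/2 = 3.894×10⁶ m.
At r₁: circular v_c1 = √(μ/r₁) = 1598 m/s; transfer-perilune v_p = √[μ(2/r₁ − 1/a_t)] = 1961 m/s.
Δv₁ = v_p − v_c1 = 363.6 m/s.
At r₂: circular v_c2 = √(μ/r₂) = 914.2 m/s; transfer-apolune v_a = √[μ(2/r₂ − 1/a_t)] = 642.0 m/s.
Δv₂ = v_c2 − v_a = 272.2 m/s.
Total Δv = Δv₁ + Δv₂ = 635.7 m/s.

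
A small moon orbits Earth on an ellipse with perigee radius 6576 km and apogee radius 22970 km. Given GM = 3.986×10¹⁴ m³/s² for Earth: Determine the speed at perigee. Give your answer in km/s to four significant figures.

Semi-major axis a = (r_p + r_a)/2 = 14773 km = 1.477×10⁷ m.
Vis-viva: v² = μ(2/r − 1/a) = 3.986×10¹⁴ × (3.041×10⁻⁷ − 6.769×10⁻⁸) = 9.425×10⁷ m²/s².
v = 9708 m/s = 9.708 km/s.

v ≈ 9.708 km/s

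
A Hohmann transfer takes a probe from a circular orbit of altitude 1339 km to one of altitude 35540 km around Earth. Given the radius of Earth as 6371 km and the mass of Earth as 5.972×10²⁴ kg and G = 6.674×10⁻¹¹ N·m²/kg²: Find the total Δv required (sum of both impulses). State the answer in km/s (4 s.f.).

μ = GM = 6.674×10⁻¹¹ × 5.972×10²⁴ = 3.986×10¹⁴ m³/s².
r₁ = 6371 + 1339 = 7710.0 km = 7.7100×10⁶ m.
r₂ = 6371 + 35540 = 41911 km = 4.1911×10⁷ m.
Transfer ellipse a_t = (r₁ + r₂)/2 = 2.481×10⁷ m.
At r₁: circular v_c1 = √(μ/r₁) = 7190 m/s; transfer-perigee v_p = √[μ(2/r₁ − 1/a_t)] = 9345 m/s.
Δv₁ = v_p − v_c1 = 2155 m/s.
At r₂: circular v_c2 = √(μ/r₂) = 3084 m/s; transfer-apogee v_a = √[μ(2/r₂ − 1/a_t)] = 1719 m/s.
Δv₂ = v_c2 − v_a = 1365 m/s.
Total Δv = Δv₁ + Δv₂ = 3520 m/s = 3.520 km/s.

Δv_total ≈ 3.520 km/s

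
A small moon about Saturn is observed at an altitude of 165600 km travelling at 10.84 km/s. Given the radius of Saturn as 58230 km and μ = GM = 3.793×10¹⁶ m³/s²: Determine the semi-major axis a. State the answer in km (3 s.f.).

r = 58230 + 165600 = 2.2383×10⁵ km = 2.238×10⁸ m.
Specific orbital energy ε = v²/2 − μ/r = (10840)²/2 − 3.793×10¹⁶/2.238×10⁸ = -1.107×10⁸ J/kg.
Since ε = −μ/(2a), a = −μ/(2ε) = 1.713×10⁸ m = 1.7131×10⁵ km.

a ≈ 1.71×10⁵ km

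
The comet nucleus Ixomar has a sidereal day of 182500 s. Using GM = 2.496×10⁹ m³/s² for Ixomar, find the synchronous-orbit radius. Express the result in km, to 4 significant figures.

r_sync ≈ 1282 km

A synchronous orbit has period T, so by Kepler's third law a = (μT²/4π²)^(1/3).
μT²/4π² = 2.496×10⁹ × (1.825×10⁵)² / 39.48 = 2.106×10¹⁸ m³.
a = 1.282×10⁶ m = 1281.8 km.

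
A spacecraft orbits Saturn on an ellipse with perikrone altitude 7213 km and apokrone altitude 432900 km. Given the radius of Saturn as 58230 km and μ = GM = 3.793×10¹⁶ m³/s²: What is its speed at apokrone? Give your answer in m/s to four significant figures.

r_p = 58230 + 7213 = 65443 km = 6.5443×10⁷ m.
r_a = 58230 + 432900 = 491130 km = 4.9113×10⁸ m.
Semi-major axis a = (r_p + r_a)/2 = 2.7829×10⁵ km = 2.783×10⁸ m.
Vis-viva: v² = μ(2/r − 1/a) = 3.793×10¹⁶ × (4.072×10⁻⁹ − 3.593×10⁻⁹) = 1.816×10⁷ m²/s².
v = 4262 m/s.

v ≈ 4262 m/s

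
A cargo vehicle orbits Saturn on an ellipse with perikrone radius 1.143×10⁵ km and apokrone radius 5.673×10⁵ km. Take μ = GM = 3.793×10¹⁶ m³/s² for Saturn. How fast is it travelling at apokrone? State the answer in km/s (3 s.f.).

Semi-major axis a = (r_p + r_a)/2 = 3.4080×10⁵ km = 3.408×10⁸ m.
Vis-viva: v² = μ(2/r − 1/a) = 3.793×10¹⁶ × (3.525×10⁻⁹ − 2.934×10⁻⁹) = 2.242×10⁷ m²/s².
v = 4735 m/s = 4.735 km/s.

v ≈ 4.74 km/s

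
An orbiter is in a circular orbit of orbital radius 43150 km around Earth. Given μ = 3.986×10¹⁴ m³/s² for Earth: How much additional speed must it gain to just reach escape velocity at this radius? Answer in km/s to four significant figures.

Δv ≈ 1.259 km/s

r = 43150 km = 4.315×10⁷ m.
Circular speed v_c = √(μ/r) = 3039 m/s.
Escape speed v_esc = √(2μ/r) = √2 × v_c = 4298 m/s.
Δv = v_esc − v_c = 1259 m/s = 1.259 km/s.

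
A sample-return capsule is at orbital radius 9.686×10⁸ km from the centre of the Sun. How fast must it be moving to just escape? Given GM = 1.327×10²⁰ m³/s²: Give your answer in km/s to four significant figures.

r = 9.686×10⁸ km = 9.686×10¹¹ m.
Escape speed v_esc = √(2μ/r) = √(2 × 1.327×10²⁰ / 9.686×10¹¹) = √(2.740×10⁸) = 16550 m/s.
= 16.55 km/s.

v_esc ≈ 16.55 km/s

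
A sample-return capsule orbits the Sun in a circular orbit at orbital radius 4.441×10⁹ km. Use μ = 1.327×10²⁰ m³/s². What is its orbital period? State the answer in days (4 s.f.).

T ≈ 59080 days

r = 4.441×10⁹ km = 4.441×10¹² m.
Kepler's third law: T = 2π√(r³/μ) = 2π√((4.441×10¹²)³ / 1.327×10²⁰).
r³/μ = 6.600×10¹⁷ s², so T = 2π × 8.124×10⁸ = 5.105×10⁹ s.
Converting: 5.105×10⁹ s ÷ 86400 = 59080 days.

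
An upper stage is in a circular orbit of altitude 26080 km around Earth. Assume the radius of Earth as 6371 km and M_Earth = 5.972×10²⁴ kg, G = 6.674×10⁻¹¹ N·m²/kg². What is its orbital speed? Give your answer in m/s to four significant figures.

v ≈ 3505 m/s

μ = GM = 6.674×10⁻¹¹ × 5.972×10²⁴ = 3.986×10¹⁴ m³/s².
r = 6371 + 26080 = 32451 km = 3.2451×10⁷ m.
For a circular orbit v = √(μ/r) = √(3.986×10¹⁴ / 3.245×10⁷) = √(1.228×10⁷) = 3505 m/s.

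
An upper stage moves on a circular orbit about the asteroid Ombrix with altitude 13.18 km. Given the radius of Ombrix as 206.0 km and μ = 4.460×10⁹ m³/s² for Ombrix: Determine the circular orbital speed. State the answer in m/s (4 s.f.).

v ≈ 142.6 m/s

r = 206.0 + 13.18 = 219.18 km = 2.1918×10⁵ m.
For a circular orbit v = √(μ/r) = √(4.460×10⁹ / 2.192×10⁵) = √(2.035×10⁴) = 142.6 m/s.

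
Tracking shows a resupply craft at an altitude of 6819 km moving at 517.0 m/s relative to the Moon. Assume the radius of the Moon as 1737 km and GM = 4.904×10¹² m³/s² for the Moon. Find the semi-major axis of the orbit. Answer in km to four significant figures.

r = 1737 + 6819 = 8556.0 km = 8.556×10⁶ m.
Specific orbital energy ε = v²/2 − μ/r = (517.0)²/2 − 4.904×10¹²/8.556×10⁶ = -4.395×10⁵ J/kg.
Since ε = −μ/(2a), a = −μ/(2ε) = 5.579×10⁶ m = 5578.8 km.

a ≈ 5579 km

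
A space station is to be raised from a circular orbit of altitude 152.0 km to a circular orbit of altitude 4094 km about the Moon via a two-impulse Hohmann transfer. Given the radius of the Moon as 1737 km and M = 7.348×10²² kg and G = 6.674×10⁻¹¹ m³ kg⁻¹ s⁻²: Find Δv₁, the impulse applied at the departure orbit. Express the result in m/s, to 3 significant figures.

μ = GM = 6.674×10⁻¹¹ × 7.348×10²² = 4.904×10¹² m³/s².
r₁ = 1737 + 152.0 = 1889.0 km = 1.8890×10⁶ m.
r₂ = 1737 + 4094 = 5831.0 km = 5.8310×10⁶ m.
Transfer ellipse a_t = (r₁ + r₂)/2 = 3.860×10⁶ m.
At r₁: circular v_c1 = √(μ/r₁) = 1611 m/s; transfer-perilune v_p = √[μ(2/r₁ − 1/a_t)] = 1980 m/s.
Δv₁ = v_p − v_c1 = 369.1 m/s.

Δv ≈ 369 m/s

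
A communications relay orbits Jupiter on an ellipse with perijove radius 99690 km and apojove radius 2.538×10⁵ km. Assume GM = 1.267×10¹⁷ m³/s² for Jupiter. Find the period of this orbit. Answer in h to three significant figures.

T ≈ 11.5 h

Semi-major axis a = (r_p + r_a)/2 = (99690 + 2.5380×10⁵)/2 = 1.7674×10⁵ km = 1.767×10⁸ m.
By Kepler's third law T = 2π√(a³/μ) = 2π × 6.601×10³ = 4.148×10⁴ s.
= 11.52 h.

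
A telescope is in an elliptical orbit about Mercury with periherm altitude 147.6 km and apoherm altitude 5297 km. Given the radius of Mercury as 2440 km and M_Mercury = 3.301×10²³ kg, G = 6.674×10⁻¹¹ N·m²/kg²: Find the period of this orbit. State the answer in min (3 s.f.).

μ = GM = 6.674×10⁻¹¹ × 3.301×10²³ = 2.203×10¹³ m³/s².
r_p = 2440 + 147.6 = 2587.6 km = 2.5876×10⁶ m.
r_a = 2440 + 5297 = 7737.0 km = 7.7370×10⁶ m.
Semi-major axis a = (r_p + r_a)/2 = (2587.6 + 7737.0)/2 = 5162.3 km = 5.162×10⁶ m.
By Kepler's third law T = 2π√(a³/μ) = 2π × 2.499×10³ = 1.570×10⁴ s.
= 261.7 min.

T ≈ 262 min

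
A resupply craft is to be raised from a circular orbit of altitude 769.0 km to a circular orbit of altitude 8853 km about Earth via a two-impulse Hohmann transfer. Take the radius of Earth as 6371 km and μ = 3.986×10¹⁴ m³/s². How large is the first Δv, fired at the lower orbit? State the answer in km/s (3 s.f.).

r₁ = 6371 + 769.0 = 7140.0 km = 7.1400×10⁶ m.
r₂ = 6371 + 8853 = 15224 km = 1.5224×10⁷ m.
Transfer ellipse a_t = (r₁ + r₂)/2 = 1.118×10⁷ m.
At r₁: circular v_c1 = √(μ/r₁) = 7472 m/s; transfer-perigee v_p = √[μ(2/r₁ − 1/a_t)] = 8718 m/s.
Δv₁ = v_p − v_c1 = 1246 m/s.
= 1.246 km/s.

Δv ≈ 1.25 km/s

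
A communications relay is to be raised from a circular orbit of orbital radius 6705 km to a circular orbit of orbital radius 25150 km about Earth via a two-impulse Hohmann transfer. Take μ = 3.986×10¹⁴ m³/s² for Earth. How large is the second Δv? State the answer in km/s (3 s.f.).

r₁ = 6705 km = 6.705×10⁶ m.
r₂ = 25150 km = 2.515×10⁷ m.
Transfer ellipse a_t = (r₁ + r₂)/2 = 1.593×10⁷ m.
At r₁: circular v_c1 = √(μ/r₁) = 7710 m/s; transfer-perigee v_p = √[μ(2/r₁ − 1/a_t)] = 9689 m/s.
At r₂: circular v_c2 = √(μ/r₂) = 3981 m/s; transfer-apogee v_a = √[μ(2/r₂ − 1/a_t)] = 2583 m/s.
Δv₂ = v_c2 − v_a = 1398 m/s.
= 1.398 km/s.

Δv ≈ 1.40 km/s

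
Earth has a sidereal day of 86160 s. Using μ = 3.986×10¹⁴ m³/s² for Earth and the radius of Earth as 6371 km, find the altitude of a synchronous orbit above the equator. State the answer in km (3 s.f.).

A synchronous orbit has period T, so by Kepler's third law a = (μT²/4π²)^(1/3).
μT²/4π² = 3.986×10¹⁴ × (8.616×10⁴)² / 39.48 = 7.495×10²² m³.
a = 4.216×10⁷ m = 42163 km.
Altitude h = a − R = 42163 − 6371 = 35792 km.

h_sync ≈ 35800 km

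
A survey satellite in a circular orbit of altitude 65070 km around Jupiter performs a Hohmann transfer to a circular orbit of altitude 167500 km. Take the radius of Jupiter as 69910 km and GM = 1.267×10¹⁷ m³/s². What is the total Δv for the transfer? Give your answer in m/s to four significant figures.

Δv_total ≈ 7390 m/s

r₁ = 69910 + 65070 = 134980 km = 1.3498×10⁸ m.
r₂ = 69910 + 167500 = 237410 km = 2.3741×10⁸ m.
Transfer ellipse a_t = (r₁ + r₂)/2 = 1.862×10⁸ m.
At r₁: circular v_c1 = √(μ/r₁) = 30640 m/s; transfer-perijove v_p = √[μ(2/r₁ − 1/a_t)] = 34600 m/s.
Δv₁ = v_p − v_c1 = 3958 m/s.
At r₂: circular v_c2 = √(μ/r₂) = 23100 m/s; transfer-apojove v_a = √[μ(2/r₂ − 1/a_t)] = 19670 m/s.
Δv₂ = v_c2 − v_a = 3432 m/s.
Total Δv = Δv₁ + Δv₂ = 7390 m/s.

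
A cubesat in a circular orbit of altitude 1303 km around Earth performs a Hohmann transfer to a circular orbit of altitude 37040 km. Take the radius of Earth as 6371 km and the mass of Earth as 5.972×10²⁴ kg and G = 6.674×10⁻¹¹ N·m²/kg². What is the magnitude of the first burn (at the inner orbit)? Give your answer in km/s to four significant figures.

μ = GM = 6.674×10⁻¹¹ × 5.972×10²⁴ = 3.986×10¹⁴ m³/s².
r₁ = 6371 + 1303 = 7674.0 km = 7.6740×10⁶ m.
r₂ = 6371 + 37040 = 43411 km = 4.3411×10⁷ m.
Transfer ellipse a_t = (r₁ + r₂)/2 = 2.554×10⁷ m.
At r₁: circular v_c1 = √(μ/r₁) = 7207 m/s; transfer-perigee v_p = √[μ(2/r₁ − 1/a_t)] = 9395 m/s.
Δv₁ = v_p − v_c1 = 2188 m/s.
= 2.188 km/s.

Δv ≈ 2.188 km/s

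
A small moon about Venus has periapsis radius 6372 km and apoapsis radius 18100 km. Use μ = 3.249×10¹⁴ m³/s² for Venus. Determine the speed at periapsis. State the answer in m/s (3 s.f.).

v ≈ 8680 m/s

Semi-major axis a = (r_p + r_a)/2 = 12236 km = 1.224×10⁷ m.
Vis-viva: v² = μ(2/r − 1/a) = 3.249×10¹⁴ × (3.139×10⁻⁷ − 8.173×10⁻⁸) = 7.542×10⁷ m²/s².
v = 8685 m/s.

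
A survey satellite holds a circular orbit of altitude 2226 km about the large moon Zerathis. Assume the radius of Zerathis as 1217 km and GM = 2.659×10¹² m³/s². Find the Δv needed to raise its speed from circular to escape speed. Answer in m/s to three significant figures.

r = 1217 + 2226 = 3443.0 km = 3.4430×10⁶ m.
Circular speed v_c = √(μ/r) = 878.8 m/s.
Escape speed v_esc = √(2μ/r) = √2 × v_c = 1243 m/s.
Δv = v_esc − v_c = 364.0 m/s.

Δv ≈ 364 m/s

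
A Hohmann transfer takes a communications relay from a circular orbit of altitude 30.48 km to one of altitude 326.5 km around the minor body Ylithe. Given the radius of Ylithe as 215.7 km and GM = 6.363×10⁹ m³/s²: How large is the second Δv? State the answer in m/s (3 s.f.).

Δv ≈ 22.7 m/s

r₁ = 215.7 + 30.48 = 246.18 km = 2.4618×10⁵ m.
r₂ = 215.7 + 326.5 = 542.20 km = 5.4220×10⁵ m.
Transfer ellipse a_t = (r₁ + r₂)/2 = 3.942×10⁵ m.
At r₁: circular v_c1 = √(μ/r₁) = 160.8 m/s; transfer-periapsis v_p = √[μ(2/r₁ − 1/a_t)] = 188.6 m/s.
At r₂: circular v_c2 = √(μ/r₂) = 108.3 m/s; transfer-apoapsis v_a = √[μ(2/r₂ − 1/a_t)] = 85.61 m/s.
Δv₂ = v_c2 − v_a = 22.72 m/s.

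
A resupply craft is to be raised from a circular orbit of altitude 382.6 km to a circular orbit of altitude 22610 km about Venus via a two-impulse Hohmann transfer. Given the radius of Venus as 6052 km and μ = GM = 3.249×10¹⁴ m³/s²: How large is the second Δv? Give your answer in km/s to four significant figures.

r₁ = 6052 + 382.6 = 6434.6 km = 6.4346×10⁶ m.
r₂ = 6052 + 22610 = 28662 km = 2.8662×10⁷ m.
Transfer ellipse a_t = (r₁ + r₂)/2 = 1.755×10⁷ m.
At r₁: circular v_c1 = √(μ/r₁) = 7106 m/s; transfer-periapsis v_p = √[μ(2/r₁ − 1/a_t)] = 9081 m/s.
At r₂: circular v_c2 = √(μ/r₂) = 3367 m/s; transfer-apoapsis v_a = √[μ(2/r₂ − 1/a_t)] = 2039 m/s.
Δv₂ = v_c2 − v_a = 1328 m/s.
= 1.328 km/s.

Δv ≈ 1.328 km/s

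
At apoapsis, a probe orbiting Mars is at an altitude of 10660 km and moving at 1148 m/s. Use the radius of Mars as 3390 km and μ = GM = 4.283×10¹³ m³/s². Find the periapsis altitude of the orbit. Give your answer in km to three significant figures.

r_a = 3390 + 10660 = 14050 km = 1.405×10⁷ m.
Specific energy ε = v²/2 − μ/r = -2.389×10⁶ J/kg, so a = −μ/(2ε) = 8.962×10⁶ m.
The apsides satisfy r_p + r_a = 2a, so the periapsis radius is 2a − r_a = 3.875×10⁶ m = 3874.7 km.
Periapsis altitude = 3874.7 − 3390 = 484.65 km.

periapsis altitude ≈ 485 km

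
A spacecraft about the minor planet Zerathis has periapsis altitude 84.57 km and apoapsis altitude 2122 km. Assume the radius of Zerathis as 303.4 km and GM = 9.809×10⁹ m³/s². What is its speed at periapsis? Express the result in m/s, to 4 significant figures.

v ≈ 208.8 m/s

r_p = 303.4 + 84.57 = 387.97 km = 3.8797×10⁵ m.
r_a = 303.4 + 2122 = 2425.4 km = 2.4254×10⁶ m.
Semi-major axis a = (r_p + r_a)/2 = 1406.7 km = 1.407×10⁶ m.
Vis-viva: v² = μ(2/r − 1/a) = 9.809×10⁹ × (5.155×10⁻⁶ − 7.109×10⁻⁷) = 4.359×10⁴ m²/s².
v = 208.8 m/s.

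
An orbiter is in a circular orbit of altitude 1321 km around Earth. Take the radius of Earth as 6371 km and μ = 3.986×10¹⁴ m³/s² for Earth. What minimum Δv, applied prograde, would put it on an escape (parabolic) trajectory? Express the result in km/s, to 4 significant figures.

r = 6371 + 1321 = 7692.0 km = 7.6920×10⁶ m.
Circular speed v_c = √(μ/r) = 7199 m/s.
Escape speed v_esc = √(2μ/r) = √2 × v_c = 10180 m/s.
Δv = v_esc − v_c = 2982 m/s = 2.982 km/s.

Δv ≈ 2.982 km/s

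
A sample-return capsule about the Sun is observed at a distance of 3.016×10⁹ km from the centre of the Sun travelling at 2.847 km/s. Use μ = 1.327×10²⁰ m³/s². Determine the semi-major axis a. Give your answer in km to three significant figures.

r = 3.016×10¹² m.
Specific orbital energy ε = v²/2 − μ/r = (2847)²/2 − 1.327×10²⁰/3.016×10¹² = -3.995×10⁷ J/kg.
Since ε = −μ/(2a), a = −μ/(2ε) = 1.661×10¹² m = 1.6610×10⁹ km.

a ≈ 1.66×10⁹ km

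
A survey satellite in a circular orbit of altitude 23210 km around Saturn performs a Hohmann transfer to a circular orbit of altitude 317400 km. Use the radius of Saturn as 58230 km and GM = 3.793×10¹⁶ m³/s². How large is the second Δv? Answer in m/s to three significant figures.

Δv ≈ 4050 m/s

r₁ = 58230 + 23210 = 81440 km = 8.1440×10⁷ m.
r₂ = 58230 + 317400 = 375630 km = 3.7563×10⁸ m.
Transfer ellipse a_t = (r₁ + r₂)/2 = 2.285×10⁸ m.
At r₁: circular v_c1 = √(μ/r₁) = 21580 m/s; transfer-perikrone v_p = √[μ(2/r₁ − 1/a_t)] = 27670 m/s.
At r₂: circular v_c2 = √(μ/r₂) = 10050 m/s; transfer-apokrone v_a = √[μ(2/r₂ − 1/a_t)] = 5999 m/s.
Δv₂ = v_c2 − v_a = 4050 m/s.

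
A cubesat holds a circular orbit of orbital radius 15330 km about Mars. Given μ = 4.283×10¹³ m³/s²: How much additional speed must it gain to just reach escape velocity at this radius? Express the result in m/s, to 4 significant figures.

r = 15330 km = 1.533×10⁷ m.
Circular speed v_c = √(μ/r) = 1671 m/s.
Escape speed v_esc = √(2μ/r) = √2 × v_c = 2364 m/s.
Δv = v_esc − v_c = 692.4 m/s.

Δv ≈ 692.4 m/s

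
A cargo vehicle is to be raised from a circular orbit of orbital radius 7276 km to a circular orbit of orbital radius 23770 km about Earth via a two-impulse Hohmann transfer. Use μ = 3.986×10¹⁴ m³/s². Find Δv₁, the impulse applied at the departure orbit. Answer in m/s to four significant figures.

Δv ≈ 1757 m/s

r₁ = 7276 km = 7.276×10⁶ m.
r₂ = 23770 km = 2.377×10⁷ m.
Transfer ellipse a_t = (r₁ + r₂)/2 = 1.552×10⁷ m.
At r₁: circular v_c1 = √(μ/r₁) = 7402 m/s; transfer-perigee v_p = √[μ(2/r₁ − 1/a_t)] = 9159 m/s.
Δv₁ = v_p − v_c1 = 1757 m/s.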